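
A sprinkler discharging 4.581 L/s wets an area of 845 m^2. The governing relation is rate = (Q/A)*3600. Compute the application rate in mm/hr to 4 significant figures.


rate = (4.581 / 845) * 3600 = 19.52 mm/hr
Therefore the application rate = 19.52 mm/hr.


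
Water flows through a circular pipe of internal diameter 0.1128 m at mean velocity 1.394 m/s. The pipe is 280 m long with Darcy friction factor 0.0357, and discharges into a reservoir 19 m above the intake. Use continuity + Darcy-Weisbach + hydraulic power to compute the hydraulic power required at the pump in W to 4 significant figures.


Approach: apply continuity + Darcy-Weisbach + hydraulic power, Q = A*v; hf = f*(L/D)*(v^2/(2g)); H = static + hf; P = rho*g*Q*H.
Step 1 — flow rate (continuity, Q = A*v):
  A = pi*(0.1128/2)^2 = 0.00999328 m^2
  Q = 0.00999328 * 1.394 = 0.0139306 m^3/s
Step 2 — friction head loss (Darcy-Weisbach):
  hf = 0.0357 * (280/0.1128) * (1.394^2 / (2*9.81))
  hf = 8.77695 m
Step 3 — total head: H = 19 + 8.77695 = 27.7770 m
Step 4 — hydraulic power (P = rho*g*Q*H):
  P = 1000 * 9.81 * 0.0139306 * 27.7770 = 3796 W
Therefore the hydraulic power required at the pump = 3796 W.


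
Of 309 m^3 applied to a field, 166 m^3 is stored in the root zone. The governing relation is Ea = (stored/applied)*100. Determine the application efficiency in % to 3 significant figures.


Ea = (166/309)*100 = 53.7 %
Therefore the application efficiency = 53.7 %.


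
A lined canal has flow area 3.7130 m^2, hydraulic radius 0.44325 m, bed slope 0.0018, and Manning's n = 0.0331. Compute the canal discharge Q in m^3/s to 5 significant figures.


Approach: apply Manning's equation, Q = (1/n)*A*R^(2/3)*S^(1/2).
Q = (1/0.0331) * 3.7130 * 0.44325^(2/3) * 0.0018^(1/2) = 2.7667 m^3/s
Therefore the canal discharge Q = 2.7667 m^3/s.


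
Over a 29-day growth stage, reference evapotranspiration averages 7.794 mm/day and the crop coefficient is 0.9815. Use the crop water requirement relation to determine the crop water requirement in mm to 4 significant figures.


Approach: apply the crop water requirement relation, CWR = ET0 * Kc * days.
CWR = 7.794 * 0.9815 * 29 = 221.8 mm
Therefore the crop water requirement = 221.8 mm.


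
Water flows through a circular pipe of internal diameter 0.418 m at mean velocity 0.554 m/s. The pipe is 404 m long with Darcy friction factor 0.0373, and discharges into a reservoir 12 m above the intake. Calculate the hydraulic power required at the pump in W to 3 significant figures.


Approach: apply continuity + Darcy-Weisbach + hydraulic power, Q = A*v; hf = f*(L/D)*(v^2/(2g)); H = static + hf; P = rho*g*Q*H.
Step 1 — flow rate (continuity, Q = A*v):
  A = pi*(0.418/2)^2 = 0.13723 m^2
  Q = 0.13723 * 0.554 = 0.076024 m^3/s
Step 2 — friction head loss (Darcy-Weisbach):
  hf = 0.0373 * (404/0.418) * (0.554^2 / (2*9.81))
  hf = 0.56394 m
Step 3 — total head: H = 12 + 0.56394 = 12.564 m
Step 4 — hydraulic power (P = rho*g*Q*H):
  P = 1000 * 9.81 * 0.076024 * 12.564 = 9370 W
Therefore the hydraulic power required at the pump = 9370 W.


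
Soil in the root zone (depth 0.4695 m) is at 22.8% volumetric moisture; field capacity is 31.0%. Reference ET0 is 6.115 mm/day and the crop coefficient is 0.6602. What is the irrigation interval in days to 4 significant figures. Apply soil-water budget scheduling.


Approach: apply soil-water budget scheduling, SMD = (FC-theta)/100*depth*1000; ETc = ET0*Kc; interval = SMD/ETc.
Step 1 — soil moisture deficit:
  SMD = (31.0 - 22.8)/100 * 0.4695 * 1000 = 38.4990 mm
Step 2 — daily crop ET (ETc = ET0*Kc):
  ETc = 6.115 * 0.6602 = 4.03712 mm/day
Step 3 — irrigation interval (SMD/ETc):
  interval = 38.4990 / 4.03712 = 9.536 days
Therefore the irrigation interval = 9.536 days.


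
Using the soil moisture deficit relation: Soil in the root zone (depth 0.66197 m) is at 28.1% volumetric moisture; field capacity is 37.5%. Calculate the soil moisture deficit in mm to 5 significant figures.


Approach: apply the soil moisture deficit relation, SMD = (FC - theta)/100 * depth * 1000.
SMD = (37.5 - 28.1)/100 * 0.66197 * 1000 = 62.225 mm
Therefore the soil moisture deficit = 62.225 mm.


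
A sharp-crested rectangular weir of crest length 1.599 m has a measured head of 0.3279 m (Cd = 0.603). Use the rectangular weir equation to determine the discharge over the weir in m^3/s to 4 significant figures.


Approach: apply the rectangular weir equation, Q = (2/3)*Cd*L*sqrt(2g)*H^1.5.
Q = (2/3)*0.603*1.599*sqrt(2*9.81)*0.3279^1.5 = 0.5346 m^3/s
Therefore the discharge over the weir = 0.5346 m^3/s.


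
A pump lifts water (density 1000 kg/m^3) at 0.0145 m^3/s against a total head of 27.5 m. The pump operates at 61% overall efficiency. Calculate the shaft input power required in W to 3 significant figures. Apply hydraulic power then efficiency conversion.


Approach: apply hydraulic power then efficiency conversion, P = rho*g*Q*H; P_in = P/eta.
Step 1 — hydraulic power (P = rho*g*Q*H):
  P = 1000 * 9.81 * 0.0145 * 27.5 = 3911.7 W
Step 2 — input power: P_in = P/eta = 3911.7 / 0.61 = 6410 W
Therefore the shaft input power required = 6410 W.


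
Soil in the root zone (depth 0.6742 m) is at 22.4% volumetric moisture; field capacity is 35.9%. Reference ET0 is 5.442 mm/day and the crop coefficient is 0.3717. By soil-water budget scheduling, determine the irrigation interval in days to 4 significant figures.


Approach: apply soil-water budget scheduling, SMD = (FC-theta)/100*depth*1000; ETc = ET0*Kc; interval = SMD/ETc.
Step 1 — soil moisture deficit:
  SMD = (35.9 - 22.4)/100 * 0.6742 * 1000 = 91.0170 mm
Step 2 — daily crop ET (ETc = ET0*Kc):
  ETc = 5.442 * 0.3717 = 2.02279 mm/day
Step 3 — irrigation interval (SMD/ETc):
  interval = 91.0170 / 2.02279 = 45.00 days
Therefore the irrigation interval = 45.00 days.


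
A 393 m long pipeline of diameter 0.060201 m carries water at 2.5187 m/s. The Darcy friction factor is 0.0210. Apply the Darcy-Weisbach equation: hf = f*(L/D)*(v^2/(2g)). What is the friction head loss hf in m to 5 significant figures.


hf = 0.0210 * (393/0.060201) * (2.5187^2 / (2*9.81))
hf = 44.326 m
Therefore the friction head loss hf = 44.326 m.


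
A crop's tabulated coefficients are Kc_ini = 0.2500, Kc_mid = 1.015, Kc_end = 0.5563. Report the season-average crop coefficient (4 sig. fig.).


Approach: apply a simple seasonal average, Kc_avg = (Kc_ini + Kc_mid + Kc_end)/3.
Kc_avg = (0.2500 + 1.015 + 0.5563)/3 = 0.6071
Therefore the season-average crop coefficient = 0.6071.


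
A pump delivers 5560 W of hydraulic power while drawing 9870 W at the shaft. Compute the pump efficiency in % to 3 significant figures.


Approach: apply the efficiency ratio, eta = (P_out/P_in)*100.
eta = (5560 / 9870) * 100 = 56.3 %
Therefore the pump efficiency = 56.3 %.


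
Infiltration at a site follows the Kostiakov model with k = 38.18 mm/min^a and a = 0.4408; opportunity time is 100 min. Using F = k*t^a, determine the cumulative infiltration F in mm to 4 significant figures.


F = 38.18 * 100^0.4408 = 290.7 mm
Therefore the cumulative infiltration F = 290.7 mm.


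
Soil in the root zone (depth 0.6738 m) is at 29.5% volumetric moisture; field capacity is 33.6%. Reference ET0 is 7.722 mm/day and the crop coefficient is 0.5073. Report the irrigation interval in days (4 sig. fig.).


Approach: apply soil-water budget scheduling, SMD = (FC-theta)/100*depth*1000; ETc = ET0*Kc; interval = SMD/ETc.
Step 1 — soil moisture deficit:
  SMD = (33.6 - 29.5)/100 * 0.6738 * 1000 = 27.6258 mm
Step 2 — daily crop ET (ETc = ET0*Kc):
  ETc = 7.722 * 0.5073 = 3.91737 mm/day
Step 3 — irrigation interval (SMD/ETc):
  interval = 27.6258 / 3.91737 = 7.052 days
Therefore the irrigation interval = 7.052 days.


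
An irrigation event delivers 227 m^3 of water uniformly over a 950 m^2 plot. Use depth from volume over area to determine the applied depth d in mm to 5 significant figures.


Approach: apply depth from volume over area, d = (V/A)*1000.
d = (227 / 950) * 1000 = 238.95 mm
Therefore the applied depth d = 238.95 mm.


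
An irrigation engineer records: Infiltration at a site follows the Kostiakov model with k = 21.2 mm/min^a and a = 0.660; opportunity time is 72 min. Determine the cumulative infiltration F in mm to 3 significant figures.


Approach: apply the Kostiakov infiltration equation, F = k*t^a.
F = 21.2 * 72^0.660 = 357 mm
Therefore the cumulative infiltration F = 357 mm.


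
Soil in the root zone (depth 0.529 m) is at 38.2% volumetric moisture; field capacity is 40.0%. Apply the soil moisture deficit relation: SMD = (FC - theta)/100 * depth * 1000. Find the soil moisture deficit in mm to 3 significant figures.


SMD = (40.0 - 38.2)/100 * 0.529 * 1000 = 9.52 mm
Therefore the soil moisture deficit = 9.52 mm.


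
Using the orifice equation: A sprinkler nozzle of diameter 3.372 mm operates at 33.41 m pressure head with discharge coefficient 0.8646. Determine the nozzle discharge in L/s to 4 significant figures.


Approach: apply the orifice equation, Q = Cd*A*sqrt(2*g*h), A = pi*(d/2)^2.
A = pi*(3.372e-3/2)^2 = 8.93028e-06 m^2
Q = 0.8646 * 8.93028e-06 * sqrt(2*9.81*33.41) * 1000 = 0.1977 L/s
Therefore the nozzle discharge = 0.1977 L/s.


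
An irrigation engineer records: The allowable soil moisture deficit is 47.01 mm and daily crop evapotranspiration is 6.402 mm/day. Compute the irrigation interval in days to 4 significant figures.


Approach: apply the irrigation interval relation, interval = SMD / ETc.
interval = 47.01 / 6.402 = 7.343 days
Therefore the irrigation interval = 7.343 days.


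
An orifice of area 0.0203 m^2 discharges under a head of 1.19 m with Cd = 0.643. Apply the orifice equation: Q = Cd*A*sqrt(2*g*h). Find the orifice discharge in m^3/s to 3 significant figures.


Q = 0.643 * 0.0203 * sqrt(2*9.81*1.19) = 0.0631 m^3/s
Therefore the orifice discharge = 0.0631 m^3/s.


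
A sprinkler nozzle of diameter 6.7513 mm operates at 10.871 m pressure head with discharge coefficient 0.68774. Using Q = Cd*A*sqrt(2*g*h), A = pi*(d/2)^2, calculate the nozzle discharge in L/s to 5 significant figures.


A = pi*(6.7513e-3/2)^2 = 3.579849e-05 m^2
Q = 0.68774 * 3.579849e-05 * sqrt(2*9.81*10.871) * 1000 = 0.35956 L/s
Therefore the nozzle discharge = 0.35956 L/s.


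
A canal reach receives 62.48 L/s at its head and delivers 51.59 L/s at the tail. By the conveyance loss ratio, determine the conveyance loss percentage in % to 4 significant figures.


Approach: apply the conveyance loss ratio, loss% = ((Q_head - Q_tail)/Q_head)*100.
loss = ((62.48 - 51.59)/62.48)*100 = 17.43 %
Therefore the conveyance loss percentage = 17.43 %.


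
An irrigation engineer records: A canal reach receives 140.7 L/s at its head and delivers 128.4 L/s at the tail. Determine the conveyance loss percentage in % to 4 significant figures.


Approach: apply the conveyance loss ratio, loss% = ((Q_head - Q_tail)/Q_head)*100.
loss = ((140.7 - 128.4)/140.7)*100 = 8.742 %
Therefore the conveyance loss percentage = 8.742 %.


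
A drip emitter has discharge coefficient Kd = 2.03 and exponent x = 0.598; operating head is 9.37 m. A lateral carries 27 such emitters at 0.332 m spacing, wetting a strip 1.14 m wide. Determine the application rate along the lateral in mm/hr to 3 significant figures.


Approach: apply the emitter equation with a lateral mass balance, q = Kd*h^x; Q = n*q; rate = Q/(n*spacing*width).
Step 1 — single emitter flow (q = Kd*h^x):
  q = 2.03 * 9.37^0.598 = 7.7374 L/hr
Step 2 — total lateral flow: Q = 27 * 7.7374 = 208.91 L/hr
Step 3 — wetted area: A = 27 * 0.332 * 1.14 = 10.219 m^2
Step 4 — application rate: Q/A = 208.91/10.219 = 20.4 mm/hr
Therefore the application rate along the lateral = 20.4 mm/hr.


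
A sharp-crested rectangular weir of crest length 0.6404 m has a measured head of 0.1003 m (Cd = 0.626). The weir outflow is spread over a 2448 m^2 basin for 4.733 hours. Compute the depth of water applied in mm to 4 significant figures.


Approach: apply the rectangular weir equation with a volume-to-depth conversion, Q = (2/3)*Cd*L*sqrt(2g)*H^1.5; d = Q*t/A * 1000.
Step 1 — weir discharge:
  Q = (2/3)*0.626*0.6404*sqrt(2*9.81)*0.1003^1.5 = 0.0376041 m^3/s
Step 2 — volume: V = 0.0376041 * 4.733*3600 = 640.729 m^3
Step 3 — depth: d = V/A * 1000 = 640.729/2448 * 1000 = 261.7 mm
Therefore the depth of water applied = 261.7 mm.


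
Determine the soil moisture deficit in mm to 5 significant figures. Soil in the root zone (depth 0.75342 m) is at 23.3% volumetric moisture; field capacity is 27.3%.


Approach: apply the soil moisture deficit relation, SMD = (FC - theta)/100 * depth * 1000.
SMD = (27.3 - 23.3)/100 * 0.75342 * 1000 = 30.137 mm
Therefore the soil moisture deficit = 30.137 mm.


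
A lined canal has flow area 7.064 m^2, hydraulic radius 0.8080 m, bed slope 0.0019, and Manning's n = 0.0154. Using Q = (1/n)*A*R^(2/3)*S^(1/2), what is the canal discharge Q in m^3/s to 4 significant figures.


Q = (1/0.0154) * 7.064 * 0.8080^(2/3) * 0.0019^(1/2) = 17.35 m^3/s
Therefore the canal discharge Q = 17.35 m^3/s.


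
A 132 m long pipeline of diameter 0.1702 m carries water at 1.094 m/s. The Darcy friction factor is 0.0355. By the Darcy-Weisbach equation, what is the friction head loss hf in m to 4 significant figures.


Approach: apply the Darcy-Weisbach equation, hf = f*(L/D)*(v^2/(2g)).
hf = 0.0355 * (132/0.1702) * (1.094^2 / (2*9.81))
hf = 1.679 m
Therefore the friction head loss hf = 1.679 m.


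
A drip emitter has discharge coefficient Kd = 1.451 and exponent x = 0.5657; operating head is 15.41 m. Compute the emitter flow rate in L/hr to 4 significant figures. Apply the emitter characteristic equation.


Approach: apply the emitter characteristic equation, q = Kd * h^x.
q = 1.451 * 15.41^0.5657 = 6.817 L/hr
Therefore the emitter flow rate = 6.817 L/hr.


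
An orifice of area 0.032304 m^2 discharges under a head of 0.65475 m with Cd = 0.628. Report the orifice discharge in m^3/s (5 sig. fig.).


Approach: apply the orifice equation, Q = Cd*A*sqrt(2*g*h).
Q = 0.628 * 0.032304 * sqrt(2*9.81*0.65475) = 0.072712 m^3/s
Therefore the orifice discharge = 0.072712 m^3/s.


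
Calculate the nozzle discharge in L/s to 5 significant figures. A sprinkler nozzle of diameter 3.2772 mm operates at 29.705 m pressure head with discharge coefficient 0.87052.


Approach: apply the orifice equation, Q = Cd*A*sqrt(2*g*h), A = pi*(d/2)^2.
A = pi*(3.2772e-3/2)^2 = 8.435208e-06 m^2
Q = 0.87052 * 8.435208e-06 * sqrt(2*9.81*29.705) * 1000 = 0.17727 L/s
Therefore the nozzle discharge = 0.17727 L/s.


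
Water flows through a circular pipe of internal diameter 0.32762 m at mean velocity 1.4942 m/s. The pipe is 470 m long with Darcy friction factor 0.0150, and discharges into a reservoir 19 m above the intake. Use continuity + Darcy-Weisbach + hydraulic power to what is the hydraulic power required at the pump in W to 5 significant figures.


Approach: apply continuity + Darcy-Weisbach + hydraulic power, Q = A*v; hf = f*(L/D)*(v^2/(2g)); H = static + hf; P = rho*g*Q*H.
Step 1 — flow rate (continuity, Q = A*v):
  A = pi*(0.32762/2)^2 = 0.08430061 m^2
  Q = 0.08430061 * 1.4942 = 0.1259620 m^3/s
Step 2 — friction head loss (Darcy-Weisbach):
  hf = 0.0150 * (470/0.32762) * (1.4942^2 / (2*9.81))
  hf = 2.448709 m
Step 3 — total head: H = 19 + 2.448709 = 21.44871 m
Step 4 — hydraulic power (P = rho*g*Q*H):
  P = 1000 * 9.81 * 0.1259620 * 21.44871 = 26504 W
Therefore the hydraulic power required at the pump = 26504 W.


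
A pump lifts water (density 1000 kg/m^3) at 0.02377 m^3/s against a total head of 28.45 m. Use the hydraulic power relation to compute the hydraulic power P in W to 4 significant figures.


Approach: apply the hydraulic power relation, P = rho*g*Q*H.
P = 1000 * 9.81 * 0.02377 * 28.45 = 6634 W
Therefore the hydraulic power P = 6634 W.


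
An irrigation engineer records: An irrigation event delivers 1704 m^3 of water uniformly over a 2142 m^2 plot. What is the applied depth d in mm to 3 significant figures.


Approach: apply depth from volume over area, d = (V/A)*1000.
d = (1704 / 2142) * 1000 = 796 mm
Therefore the applied depth d = 796 mm.


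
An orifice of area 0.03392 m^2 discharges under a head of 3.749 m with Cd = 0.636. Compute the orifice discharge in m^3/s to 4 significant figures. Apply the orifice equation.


Approach: apply the orifice equation, Q = Cd*A*sqrt(2*g*h).
Q = 0.636 * 0.03392 * sqrt(2*9.81*3.749) = 0.1850 m^3/s
Therefore the orifice discharge = 0.1850 m^3/s.


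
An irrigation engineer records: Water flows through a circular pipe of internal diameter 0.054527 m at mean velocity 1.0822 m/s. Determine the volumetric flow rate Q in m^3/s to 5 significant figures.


Approach: apply the continuity equation for pipe flow, Q = A * v with A = pi*(D/2)^2.
A = pi*(0.054527/2)^2 = 0.002335141 m^2
Q = 0.002335141 * 1.0822 = 0.0025271 m^3/s
Therefore the volumetric flow rate Q = 0.0025271 m^3/s.


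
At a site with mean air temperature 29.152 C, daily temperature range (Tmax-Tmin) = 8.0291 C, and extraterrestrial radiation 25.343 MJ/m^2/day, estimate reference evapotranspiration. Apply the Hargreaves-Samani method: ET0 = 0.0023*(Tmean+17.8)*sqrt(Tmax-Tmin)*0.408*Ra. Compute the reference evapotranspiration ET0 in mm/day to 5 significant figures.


ET0 = 0.0023*(29.152+17.8)*sqrt(8.0291)*0.408*25.343 = 3.1640 mm/day
Therefore the reference evapotranspiration ET0 = 3.1640 mm/day.


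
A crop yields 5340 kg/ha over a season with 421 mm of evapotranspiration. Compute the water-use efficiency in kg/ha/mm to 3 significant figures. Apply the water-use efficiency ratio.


Approach: apply the water-use efficiency ratio, WUE = yield/ET.
WUE = 5340 / 421 = 12.7 kg/ha/mm
Therefore the water-use efficiency = 12.7 kg/ha/mm.


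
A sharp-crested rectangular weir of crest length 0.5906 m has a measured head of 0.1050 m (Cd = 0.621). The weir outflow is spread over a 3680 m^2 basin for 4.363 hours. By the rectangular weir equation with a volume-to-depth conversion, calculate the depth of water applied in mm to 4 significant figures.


Approach: apply the rectangular weir equation with a volume-to-depth conversion, Q = (2/3)*Cd*L*sqrt(2g)*H^1.5; d = Q*t/A * 1000.
Step 1 — weir discharge:
  Q = (2/3)*0.621*0.5906*sqrt(2*9.81)*0.1050^1.5 = 0.0368491 m^3/s
Step 2 — volume: V = 0.0368491 * 4.363*3600 = 578.782 m^3
Step 3 — depth: d = V/A * 1000 = 578.782/3680 * 1000 = 157.3 mm
Therefore the depth of water applied = 157.3 mm.


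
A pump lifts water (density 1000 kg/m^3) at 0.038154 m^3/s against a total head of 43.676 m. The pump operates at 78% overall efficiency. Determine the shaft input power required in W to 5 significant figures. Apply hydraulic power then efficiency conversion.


Approach: apply hydraulic power then efficiency conversion, P = rho*g*Q*H; P_in = P/eta.
Step 1 — hydraulic power (P = rho*g*Q*H):
  P = 1000 * 9.81 * 0.038154 * 43.676 = 16347.52 W
Step 2 — input power: P_in = P/eta = 16347.52 / 0.78 = 20958 W
Therefore the shaft input power required = 20958 W.


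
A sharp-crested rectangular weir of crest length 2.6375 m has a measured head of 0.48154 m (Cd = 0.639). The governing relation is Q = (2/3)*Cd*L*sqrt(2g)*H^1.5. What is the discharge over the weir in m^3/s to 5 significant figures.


Q = (2/3)*0.639*2.6375*sqrt(2*9.81)*0.48154^1.5 = 1.6630 m^3/s
Therefore the discharge over the weir = 1.6630 m^3/s.


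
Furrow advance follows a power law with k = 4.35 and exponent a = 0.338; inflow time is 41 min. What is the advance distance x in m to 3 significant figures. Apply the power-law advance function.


Approach: apply the power-law advance function, x = k*t^a.
x = 4.35 * 41^0.338 = 15.3 m
Therefore the advance distance x = 15.3 m.


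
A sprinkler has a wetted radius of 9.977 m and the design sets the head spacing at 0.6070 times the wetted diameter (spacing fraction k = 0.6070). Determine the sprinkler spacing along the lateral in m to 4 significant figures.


Approach: apply the sprinkler spacing rule (spacing as a fraction of wetted diameter), S = k*(2*R).
S = 0.6070 * (2 * 9.977) = 12.11 m
Therefore the sprinkler spacing along the lateral = 12.11 m.


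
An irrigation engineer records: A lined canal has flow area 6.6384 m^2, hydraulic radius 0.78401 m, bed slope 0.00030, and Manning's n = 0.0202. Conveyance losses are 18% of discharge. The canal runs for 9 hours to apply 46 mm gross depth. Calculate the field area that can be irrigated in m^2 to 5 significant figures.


Approach: apply Manning's equation with a conveyance and depth budget, Q = (1/n)*A*R^(2/3)*S^(1/2); Q_field = Q*(1-loss); Area = Q_field*t/(d/1000).
Step 1 — canal discharge (Manning's equation):
  Q = (1/0.0202) * 6.6384 * 0.78401^(2/3) * 0.00030^(1/2) = 4.839722 m^3/s
Step 2 — delivered flow: Q_field = 4.839722*(1 - 18/100) = 3.968572 m^3/s
Step 3 — volume delivered: V = 3.968572 * 9*3600 = 128581.7 m^3
Step 4 — area served: A = V / (depth/1000) = 128581.7 / 0.046 = 2795300 m^2
Therefore the field area that can be irrigated = 2795300 m^2.


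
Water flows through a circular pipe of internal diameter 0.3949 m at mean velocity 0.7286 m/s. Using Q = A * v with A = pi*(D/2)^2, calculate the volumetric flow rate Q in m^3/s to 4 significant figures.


A = pi*(0.3949/2)^2 = 0.122480 m^2
Q = 0.122480 * 0.7286 = 0.08924 m^3/s
Therefore the volumetric flow rate Q = 0.08924 m^3/s.


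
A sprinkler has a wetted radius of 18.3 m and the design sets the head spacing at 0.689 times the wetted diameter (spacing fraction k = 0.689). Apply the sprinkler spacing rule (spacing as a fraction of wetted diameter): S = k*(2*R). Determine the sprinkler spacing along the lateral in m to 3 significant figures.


S = 0.689 * (2 * 18.3) = 25.2 m
Therefore the sprinkler spacing along the lateral = 25.2 m.


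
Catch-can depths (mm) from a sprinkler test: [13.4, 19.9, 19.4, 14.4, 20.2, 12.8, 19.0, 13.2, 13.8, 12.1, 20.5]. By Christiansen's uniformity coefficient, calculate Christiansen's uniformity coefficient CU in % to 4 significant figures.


Approach: apply Christiansen's uniformity coefficient, CU = (1 - mean_abs_deviation/mean)*100.
mean = 16.2455 mm
mean |d_i - mean| = 3.23140 mm
CU = (1 - 3.23140/16.2455)*100 = 80.11 %
Therefore Christiansen's uniformity coefficient CU = 80.11 %.


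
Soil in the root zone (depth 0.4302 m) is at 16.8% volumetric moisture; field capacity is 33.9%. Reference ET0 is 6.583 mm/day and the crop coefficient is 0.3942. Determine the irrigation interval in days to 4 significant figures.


Approach: apply soil-water budget scheduling, SMD = (FC-theta)/100*depth*1000; ETc = ET0*Kc; interval = SMD/ETc.
Step 1 — soil moisture deficit:
  SMD = (33.9 - 16.8)/100 * 0.4302 * 1000 = 73.5642 mm
Step 2 — daily crop ET (ETc = ET0*Kc):
  ETc = 6.583 * 0.3942 = 2.59502 mm/day
Step 3 — irrigation interval (SMD/ETc):
  interval = 73.5642 / 2.59502 = 28.35 days
Therefore the irrigation interval = 28.35 days.


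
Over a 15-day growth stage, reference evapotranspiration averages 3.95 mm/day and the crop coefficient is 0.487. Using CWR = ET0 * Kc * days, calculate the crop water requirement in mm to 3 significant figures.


CWR = 3.95 * 0.487 * 15 = 28.9 mm
Therefore the crop water requirement = 28.9 mm.


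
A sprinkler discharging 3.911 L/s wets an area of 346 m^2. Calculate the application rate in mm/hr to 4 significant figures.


Approach: apply the application rate relation, rate = (Q/A)*3600.
rate = (3.911 / 346) * 3600 = 40.69 mm/hr
Therefore the application rate = 40.69 mm/hr.


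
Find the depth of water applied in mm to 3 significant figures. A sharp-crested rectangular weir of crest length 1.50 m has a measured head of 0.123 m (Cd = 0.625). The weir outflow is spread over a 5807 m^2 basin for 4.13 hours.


Approach: apply the rectangular weir equation with a volume-to-depth conversion, Q = (2/3)*Cd*L*sqrt(2g)*H^1.5; d = Q*t/A * 1000.
Step 1 — weir discharge:
  Q = (2/3)*0.625*1.50*sqrt(2*9.81)*0.123^1.5 = 0.11942 m^3/s
Step 2 — volume: V = 0.11942 * 4.13*3600 = 1775.6 m^3
Step 3 — depth: d = V/A * 1000 = 1775.6/5807 * 1000 = 306 mm
Therefore the depth of water applied = 306 mm.


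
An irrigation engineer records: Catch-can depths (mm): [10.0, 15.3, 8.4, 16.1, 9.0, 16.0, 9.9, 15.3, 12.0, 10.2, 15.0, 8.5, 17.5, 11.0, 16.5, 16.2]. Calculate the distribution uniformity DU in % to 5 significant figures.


Approach: apply the low-quarter distribution uniformity, DU = (mean of lowest quarter of readings / overall mean)*100.
sorted lowest 4 of 16: [8.4, 8.5, 9.0, 9.9] -> mean = 8.950000 mm
overall mean = 12.93125 mm
DU = (8.950000/12.93125)*100 = 69.212 %
Therefore the distribution uniformity DU = 69.212 %.


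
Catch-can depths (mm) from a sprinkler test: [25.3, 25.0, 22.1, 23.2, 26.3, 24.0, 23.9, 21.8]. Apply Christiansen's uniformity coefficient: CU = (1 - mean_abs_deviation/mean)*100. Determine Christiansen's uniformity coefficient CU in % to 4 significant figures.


mean = 23.9500 mm
mean |d_i - mean| = 1.20000 mm
CU = (1 - 1.20000/23.9500)*100 = 94.99 %
Therefore Christiansen's uniformity coefficient CU = 94.99 %.


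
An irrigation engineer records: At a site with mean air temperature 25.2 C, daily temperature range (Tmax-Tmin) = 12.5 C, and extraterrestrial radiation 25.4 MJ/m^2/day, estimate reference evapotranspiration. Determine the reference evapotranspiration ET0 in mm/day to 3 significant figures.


Approach: apply the Hargreaves-Samani method, ET0 = 0.0023*(Tmean+17.8)*sqrt(Tmax-Tmin)*0.408*Ra.
ET0 = 0.0023*(25.2+17.8)*sqrt(12.5)*0.408*25.4 = 3.62 mm/day
Therefore the reference evapotranspiration ET0 = 3.62 mm/day.


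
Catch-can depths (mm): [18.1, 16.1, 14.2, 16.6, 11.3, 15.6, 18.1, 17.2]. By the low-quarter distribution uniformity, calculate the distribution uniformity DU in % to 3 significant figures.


Approach: apply the low-quarter distribution uniformity, DU = (mean of lowest quarter of readings / overall mean)*100.
sorted lowest 2 of 8: [11.3, 14.2] -> mean = 12.750 mm
overall mean = 15.900 mm
DU = (12.750/15.900)*100 = 80.2 %
Therefore the distribution uniformity DU = 80.2 %.


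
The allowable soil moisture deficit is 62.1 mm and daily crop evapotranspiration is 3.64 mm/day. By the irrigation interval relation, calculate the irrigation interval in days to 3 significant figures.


Approach: apply the irrigation interval relation, interval = SMD / ETc.
interval = 62.1 / 3.64 = 17.1 days
Therefore the irrigation interval = 17.1 days.


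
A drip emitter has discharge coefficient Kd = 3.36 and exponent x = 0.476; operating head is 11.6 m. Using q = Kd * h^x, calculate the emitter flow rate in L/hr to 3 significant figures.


q = 3.36 * 11.6^0.476 = 10.8 L/hr
Therefore the emitter flow rate = 10.8 L/hr.


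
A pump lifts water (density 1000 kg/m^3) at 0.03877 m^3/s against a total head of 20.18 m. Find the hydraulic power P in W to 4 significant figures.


Approach: apply the hydraulic power relation, P = rho*g*Q*H.
P = 1000 * 9.81 * 0.03877 * 20.18 = 7675 W
Therefore the hydraulic power P = 7675 W.


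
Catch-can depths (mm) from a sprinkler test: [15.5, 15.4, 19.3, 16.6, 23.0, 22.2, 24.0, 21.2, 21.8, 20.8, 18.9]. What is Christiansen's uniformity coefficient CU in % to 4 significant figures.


Approach: apply Christiansen's uniformity coefficient, CU = (1 - mean_abs_deviation/mean)*100.
mean = 19.8818 mm
mean |d_i - mean| = 2.49256 mm
CU = (1 - 2.49256/19.8818)*100 = 87.46 %
Therefore Christiansen's uniformity coefficient CU = 87.46 %.


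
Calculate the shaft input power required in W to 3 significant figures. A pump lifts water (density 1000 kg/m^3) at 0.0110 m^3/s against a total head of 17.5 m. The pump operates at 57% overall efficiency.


Approach: apply hydraulic power then efficiency conversion, P = rho*g*Q*H; P_in = P/eta.
Step 1 — hydraulic power (P = rho*g*Q*H):
  P = 1000 * 9.81 * 0.0110 * 17.5 = 1888.4 W
Step 2 — input power: P_in = P/eta = 1888.4 / 0.57 = 3310 W
Therefore the shaft input power required = 3310 W.


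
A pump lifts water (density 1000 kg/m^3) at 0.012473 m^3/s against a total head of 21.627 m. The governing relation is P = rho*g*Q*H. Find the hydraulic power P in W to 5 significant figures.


P = 1000 * 9.81 * 0.012473 * 21.627 = 2646.3 W
Therefore the hydraulic power P = 2646.3 W.


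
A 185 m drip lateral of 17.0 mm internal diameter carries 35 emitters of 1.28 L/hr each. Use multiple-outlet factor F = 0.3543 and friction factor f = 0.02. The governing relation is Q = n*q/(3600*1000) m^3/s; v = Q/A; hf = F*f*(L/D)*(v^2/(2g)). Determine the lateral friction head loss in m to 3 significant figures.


Q = 35*1.28/(3600*1000) = 1.2444e-05 m^3/s
A = pi*(17.0e-3/2)^2 = 2.2698e-04 m^2, so v = Q/A = 0.054826 m/s
hf = 0.3543*0.02*(185/0.0170)*(0.054826^2/(2*9.81)) = 0.0118 m
Therefore the lateral friction head loss = 0.0118 m.


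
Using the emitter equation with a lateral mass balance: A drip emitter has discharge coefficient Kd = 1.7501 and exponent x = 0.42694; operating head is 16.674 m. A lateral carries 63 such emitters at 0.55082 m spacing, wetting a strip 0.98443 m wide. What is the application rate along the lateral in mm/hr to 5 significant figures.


Approach: apply the emitter equation with a lateral mass balance, q = Kd*h^x; Q = n*q; rate = Q/(n*spacing*width).
Step 1 — single emitter flow (q = Kd*h^x):
  q = 1.7501 * 16.674^0.42694 = 5.818359 L/hr
Step 2 — total lateral flow: Q = 63 * 5.818359 = 366.5566 L/hr
Step 3 — wetted area: A = 63 * 0.55082 * 0.98443 = 34.16136 m^2
Step 4 — application rate: Q/A = 366.5566/34.16136 = 10.730 mm/hr
Therefore the application rate along the lateral = 10.730 mm/hr.


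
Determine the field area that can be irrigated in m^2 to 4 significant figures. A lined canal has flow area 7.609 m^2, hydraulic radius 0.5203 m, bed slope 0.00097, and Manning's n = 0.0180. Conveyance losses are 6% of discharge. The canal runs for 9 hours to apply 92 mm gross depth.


Approach: apply Manning's equation with a conveyance and depth budget, Q = (1/n)*A*R^(2/3)*S^(1/2); Q_field = Q*(1-loss); Area = Q_field*t/(d/1000).
Step 1 — canal discharge (Manning's equation):
  Q = (1/0.0180) * 7.609 * 0.5203^(2/3) * 0.00097^(1/2) = 8.51681 m^3/s
Step 2 — delivered flow: Q_field = 8.51681*(1 - 6/100) = 8.00580 m^3/s
Step 3 — volume delivered: V = 8.00580 * 9*3600 = 259388 m^3
Step 4 — area served: A = V / (depth/1000) = 259388 / 0.092 = 2819000 m^2
Therefore the field area that can be irrigated = 2819000 m^2.


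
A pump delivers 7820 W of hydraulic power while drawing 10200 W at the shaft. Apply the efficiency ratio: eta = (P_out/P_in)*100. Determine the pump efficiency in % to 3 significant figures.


eta = (7820 / 10200) * 100 = 76.7 %
Therefore the pump efficiency = 76.7 %.


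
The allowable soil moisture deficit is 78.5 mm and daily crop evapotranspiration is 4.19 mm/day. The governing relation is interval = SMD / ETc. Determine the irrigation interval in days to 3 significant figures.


interval = 78.5 / 4.19 = 18.7 days
Therefore the irrigation interval = 18.7 days.


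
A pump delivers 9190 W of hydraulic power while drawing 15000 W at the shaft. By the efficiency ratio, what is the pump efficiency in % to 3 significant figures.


Approach: apply the efficiency ratio, eta = (P_out/P_in)*100.
eta = (9190 / 15000) * 100 = 61.3 %
Therefore the pump efficiency = 61.3 %.


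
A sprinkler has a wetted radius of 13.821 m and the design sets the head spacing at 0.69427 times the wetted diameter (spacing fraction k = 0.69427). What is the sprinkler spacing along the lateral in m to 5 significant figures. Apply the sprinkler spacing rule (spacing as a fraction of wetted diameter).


Approach: apply the sprinkler spacing rule (spacing as a fraction of wetted diameter), S = k*(2*R).
S = 0.69427 * (2 * 13.821) = 19.191 m
Therefore the sprinkler spacing along the lateral = 19.191 m.


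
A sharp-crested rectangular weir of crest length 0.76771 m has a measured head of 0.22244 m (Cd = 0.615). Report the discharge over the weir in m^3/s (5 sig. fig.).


Approach: apply the rectangular weir equation, Q = (2/3)*Cd*L*sqrt(2g)*H^1.5.
Q = (2/3)*0.615*0.76771*sqrt(2*9.81)*0.22244^1.5 = 0.14627 m^3/s
Therefore the discharge over the weir = 0.14627 m^3/s.


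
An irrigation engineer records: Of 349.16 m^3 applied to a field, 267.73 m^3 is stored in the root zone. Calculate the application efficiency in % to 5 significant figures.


Approach: apply the application efficiency ratio, Ea = (stored/applied)*100.
Ea = (267.73/349.16)*100 = 76.678 %
Therefore the application efficiency = 76.678 %.


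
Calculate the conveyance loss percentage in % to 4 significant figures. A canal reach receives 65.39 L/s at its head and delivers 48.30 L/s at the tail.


Approach: apply the conveyance loss ratio, loss% = ((Q_head - Q_tail)/Q_head)*100.
loss = ((65.39 - 48.30)/65.39)*100 = 26.14 %
Therefore the conveyance loss percentage = 26.14 %.


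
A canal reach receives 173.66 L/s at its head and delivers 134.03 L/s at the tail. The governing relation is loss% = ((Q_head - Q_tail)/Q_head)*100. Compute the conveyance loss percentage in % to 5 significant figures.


loss = ((173.66 - 134.03)/173.66)*100 = 22.820 %
Therefore the conveyance loss percentage = 22.820 %.


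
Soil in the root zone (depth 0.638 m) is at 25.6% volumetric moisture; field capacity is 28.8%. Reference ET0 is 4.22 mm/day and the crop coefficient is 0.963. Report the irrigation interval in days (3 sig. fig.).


Approach: apply soil-water budget scheduling, SMD = (FC-theta)/100*depth*1000; ETc = ET0*Kc; interval = SMD/ETc.
Step 1 — soil moisture deficit:
  SMD = (28.8 - 25.6)/100 * 0.638 * 1000 = 20.416 mm
Step 2 — daily crop ET (ETc = ET0*Kc):
  ETc = 4.22 * 0.963 = 4.0639 mm/day
Step 3 — irrigation interval (SMD/ETc):
  interval = 20.416 / 4.0639 = 5.02 days
Therefore the irrigation interval = 5.02 days.


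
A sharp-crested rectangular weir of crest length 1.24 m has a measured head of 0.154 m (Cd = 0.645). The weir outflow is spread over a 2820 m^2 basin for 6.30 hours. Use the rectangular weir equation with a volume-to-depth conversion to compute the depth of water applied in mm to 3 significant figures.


Approach: apply the rectangular weir equation with a volume-to-depth conversion, Q = (2/3)*Cd*L*sqrt(2g)*H^1.5; d = Q*t/A * 1000.
Step 1 — weir discharge:
  Q = (2/3)*0.645*1.24*sqrt(2*9.81)*0.154^1.5 = 0.14273 m^3/s
Step 2 — volume: V = 0.14273 * 6.30*3600 = 3237.2 m^3
Step 3 — depth: d = V/A * 1000 = 3237.2/2820 * 1000 = 1150 mm
Therefore the depth of water applied = 1150 mm.


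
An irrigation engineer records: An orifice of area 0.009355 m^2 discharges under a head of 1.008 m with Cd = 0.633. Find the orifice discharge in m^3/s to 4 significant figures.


Approach: apply the orifice equation, Q = Cd*A*sqrt(2*g*h).
Q = 0.633 * 0.009355 * sqrt(2*9.81*1.008) = 0.02633 m^3/s
Therefore the orifice discharge = 0.02633 m^3/s.


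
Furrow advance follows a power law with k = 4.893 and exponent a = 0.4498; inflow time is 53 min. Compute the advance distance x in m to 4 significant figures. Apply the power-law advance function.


Approach: apply the power-law advance function, x = k*t^a.
x = 4.893 * 53^0.4498 = 29.18 m
Therefore the advance distance x = 29.18 m.


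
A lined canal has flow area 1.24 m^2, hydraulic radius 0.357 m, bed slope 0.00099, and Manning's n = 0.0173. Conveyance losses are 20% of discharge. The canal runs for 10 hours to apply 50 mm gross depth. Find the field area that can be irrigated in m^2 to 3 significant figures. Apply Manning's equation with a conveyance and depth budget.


Approach: apply Manning's equation with a conveyance and depth budget, Q = (1/n)*A*R^(2/3)*S^(1/2); Q_field = Q*(1-loss); Area = Q_field*t/(d/1000).
Step 1 — canal discharge (Manning's equation):
  Q = (1/0.0173) * 1.24 * 0.357^(2/3) * 0.00099^(1/2) = 1.1349 m^3/s
Step 2 — delivered flow: Q_field = 1.1349*(1 - 20/100) = 0.90795 m^3/s
Step 3 — volume delivered: V = 0.90795 * 10*3600 = 32686 m^3
Step 4 — area served: A = V / (depth/1000) = 32686 / 0.05 = 654000 m^2
Therefore the field area that can be irrigated = 654000 m^2.


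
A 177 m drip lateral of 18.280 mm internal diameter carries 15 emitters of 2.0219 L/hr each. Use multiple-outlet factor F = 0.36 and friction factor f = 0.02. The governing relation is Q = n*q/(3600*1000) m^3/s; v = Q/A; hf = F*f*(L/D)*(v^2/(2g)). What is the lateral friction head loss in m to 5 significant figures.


Q = 15*2.0219/(3600*1000) = 8.424583e-06 m^3/s
A = pi*(18.280e-3/2)^2 = 2.624474e-04 m^2, so v = Q/A = 0.03210008 m/s
hf = 0.36*0.02*(177/0.018280)*(0.03210008^2/(2*9.81)) = 0.0036614 m
Therefore the lateral friction head loss = 0.0036614 m.


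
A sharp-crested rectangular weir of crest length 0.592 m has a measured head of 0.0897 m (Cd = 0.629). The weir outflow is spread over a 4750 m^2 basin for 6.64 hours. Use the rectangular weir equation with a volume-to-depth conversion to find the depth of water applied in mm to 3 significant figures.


Approach: apply the rectangular weir equation with a volume-to-depth conversion, Q = (2/3)*Cd*L*sqrt(2g)*H^1.5; d = Q*t/A * 1000.
Step 1 — weir discharge:
  Q = (2/3)*0.629*0.592*sqrt(2*9.81)*0.0897^1.5 = 0.029541 m^3/s
Step 2 — volume: V = 0.029541 * 6.64*3600 = 706.14 m^3
Step 3 — depth: d = V/A * 1000 = 706.14/4750 * 1000 = 149 mm
Therefore the depth of water applied = 149 mm.


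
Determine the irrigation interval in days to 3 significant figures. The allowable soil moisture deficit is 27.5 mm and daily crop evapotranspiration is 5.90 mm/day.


Approach: apply the irrigation interval relation, interval = SMD / ETc.
interval = 27.5 / 5.90 = 4.66 days
Therefore the irrigation interval = 4.66 days.


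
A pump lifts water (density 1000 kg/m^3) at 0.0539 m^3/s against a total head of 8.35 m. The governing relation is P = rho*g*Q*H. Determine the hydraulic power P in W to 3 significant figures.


P = 1000 * 9.81 * 0.0539 * 8.35 = 4420 W
Therefore the hydraulic power P = 4420 W.


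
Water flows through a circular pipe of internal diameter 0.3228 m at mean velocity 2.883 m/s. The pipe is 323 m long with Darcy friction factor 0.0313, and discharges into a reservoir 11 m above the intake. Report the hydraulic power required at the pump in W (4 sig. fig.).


Approach: apply continuity + Darcy-Weisbach + hydraulic power, Q = A*v; hf = f*(L/D)*(v^2/(2g)); H = static + hf; P = rho*g*Q*H.
Step 1 — flow rate (continuity, Q = A*v):
  A = pi*(0.3228/2)^2 = 0.0818384 m^2
  Q = 0.0818384 * 2.883 = 0.235940 m^3/s
Step 2 — friction head loss (Darcy-Weisbach):
  hf = 0.0313 * (323/0.3228) * (2.883^2 / (2*9.81))
  hf = 13.2679 m
Step 3 — total head: H = 11 + 13.2679 = 24.2679 m
Step 4 — hydraulic power (P = rho*g*Q*H):
  P = 1000 * 9.81 * 0.235940 * 24.2679 = 56170 W
Therefore the hydraulic power required at the pump = 56170 W.


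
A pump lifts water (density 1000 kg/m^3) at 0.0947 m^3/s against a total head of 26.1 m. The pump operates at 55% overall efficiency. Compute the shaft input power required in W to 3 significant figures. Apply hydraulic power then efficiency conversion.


Approach: apply hydraulic power then efficiency conversion, P = rho*g*Q*H; P_in = P/eta.
Step 1 — hydraulic power (P = rho*g*Q*H):
  P = 1000 * 9.81 * 0.0947 * 26.1 = 24247 W
Step 2 — input power: P_in = P/eta = 24247 / 0.55 = 44100 W
Therefore the shaft input power required = 44100 W.


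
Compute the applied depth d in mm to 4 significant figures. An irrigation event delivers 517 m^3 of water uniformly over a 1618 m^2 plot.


Approach: apply depth from volume over area, d = (V/A)*1000.
d = (517 / 1618) * 1000 = 319.5 mm
Therefore the applied depth d = 319.5 mm.


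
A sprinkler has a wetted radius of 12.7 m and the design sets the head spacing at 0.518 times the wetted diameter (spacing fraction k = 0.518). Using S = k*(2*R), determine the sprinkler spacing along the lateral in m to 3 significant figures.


S = 0.518 * (2 * 12.7) = 13.2 m
Therefore the sprinkler spacing along the lateral = 13.2 m.
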